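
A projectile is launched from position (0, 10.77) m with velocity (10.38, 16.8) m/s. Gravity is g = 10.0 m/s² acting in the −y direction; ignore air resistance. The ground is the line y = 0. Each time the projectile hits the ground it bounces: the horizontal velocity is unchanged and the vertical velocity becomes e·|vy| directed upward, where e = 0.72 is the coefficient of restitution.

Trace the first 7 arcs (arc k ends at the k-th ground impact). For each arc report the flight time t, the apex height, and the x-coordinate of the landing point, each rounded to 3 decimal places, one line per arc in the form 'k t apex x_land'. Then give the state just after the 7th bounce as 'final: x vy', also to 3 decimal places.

1 3.911 24.882 40.594
2 3.212 12.899 73.938
3 2.313 6.687 97.946
4 1.665 3.466 115.231
5 1.199 1.797 127.677
6 0.863 0.932 136.638
7 0.622 0.483 143.089
final: 143.089 2.238

Arc 1: start y=10.770, vy=16.800 → t=3.911, apex=24.882, x_land=40.594, impact vy=-22.308
  bounce: vy ← 0.72·22.308 = 16.062
Arc 2: start y=0.000, vy=16.062 → t=3.212, apex=12.899, x_land=73.938, impact vy=-16.062
  bounce: vy ← 0.72·16.062 = 11.564
Arc 3: start y=0.000, vy=11.564 → t=2.313, apex=6.687, x_land=97.946, impact vy=-11.564
  bounce: vy ← 0.72·11.564 = 8.326
Arc 4: start y=0.000, vy=8.326 → t=1.665, apex=3.466, x_land=115.231, impact vy=-8.326
  bounce: vy ← 0.72·8.326 = 5.995
Arc 5: start y=0.000, vy=5.995 → t=1.199, apex=1.797, x_land=127.677, impact vy=-5.995
  bounce: vy ← 0.72·5.995 = 4.316
Arc 6: start y=0.000, vy=4.316 → t=0.863, apex=0.932, x_land=136.638, impact vy=-4.316
  bounce: vy ← 0.72·4.316 = 3.108
Arc 7: start y=0.000, vy=3.108 → t=0.622, apex=0.483, x_land=143.089, impact vy=-3.108
  bounce: vy ← 0.72·3.108 = 2.238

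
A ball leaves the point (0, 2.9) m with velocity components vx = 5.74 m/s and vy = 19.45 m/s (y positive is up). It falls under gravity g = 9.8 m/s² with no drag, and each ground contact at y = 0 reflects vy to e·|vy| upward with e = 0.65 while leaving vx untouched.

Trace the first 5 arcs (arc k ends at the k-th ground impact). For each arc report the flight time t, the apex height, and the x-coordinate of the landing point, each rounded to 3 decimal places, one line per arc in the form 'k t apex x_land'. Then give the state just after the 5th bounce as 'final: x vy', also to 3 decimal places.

Arc 1: start y=2.900, vy=19.450 → t=4.113, apex=22.201, x_land=23.610, impact vy=-20.860
  bounce: vy ← 0.65·20.860 = 13.559
Arc 2: start y=0.000, vy=13.559 → t=2.767, apex=9.380, x_land=39.494, impact vy=-13.559
  bounce: vy ← 0.65·13.559 = 8.813
Arc 3: start y=0.000, vy=8.813 → t=1.799, apex=3.963, x_land=49.818, impact vy=-8.813
  bounce: vy ← 0.65·8.813 = 5.729
Arc 4: start y=0.000, vy=5.729 → t=1.169, apex=1.674, x_land=56.529, impact vy=-5.729
  bounce: vy ← 0.65·5.729 = 3.724
Arc 5: start y=0.000, vy=3.724 → t=0.760, apex=0.707, x_land=60.891, impact vy=-3.724
  bounce: vy ← 0.65·3.724 = 2.420

1 4.113 22.201 23.610
2 2.767 9.380 39.494
3 1.799 3.963 49.818
4 1.169 1.674 56.529
5 0.760 0.707 60.891
final: 60.891 2.420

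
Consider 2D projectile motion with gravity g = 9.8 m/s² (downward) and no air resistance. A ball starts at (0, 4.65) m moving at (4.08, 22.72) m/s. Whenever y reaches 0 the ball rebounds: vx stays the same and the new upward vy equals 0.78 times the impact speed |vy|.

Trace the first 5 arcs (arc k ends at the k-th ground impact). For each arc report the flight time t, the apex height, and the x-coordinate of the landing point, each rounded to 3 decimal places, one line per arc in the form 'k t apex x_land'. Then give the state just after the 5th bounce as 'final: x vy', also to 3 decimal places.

1 4.833 30.987 19.719
2 3.923 18.852 35.725
3 3.060 11.470 48.209
4 2.387 6.978 57.947
5 1.862 4.246 65.542
final: 65.542 7.115

Arc 1: start y=4.650, vy=22.720 → t=4.833, apex=30.987, x_land=19.719, impact vy=-24.644
  bounce: vy ← 0.78·24.644 = 19.223
Arc 2: start y=0.000, vy=19.223 → t=3.923, apex=18.852, x_land=35.725, impact vy=-19.223
  bounce: vy ← 0.78·19.223 = 14.994
Arc 3: start y=0.000, vy=14.994 → t=3.060, apex=11.470, x_land=48.209, impact vy=-14.994
  bounce: vy ← 0.78·14.994 = 11.695
Arc 4: start y=0.000, vy=11.695 → t=2.387, apex=6.978, x_land=57.947, impact vy=-11.695
  bounce: vy ← 0.78·11.695 = 9.122
Arc 5: start y=0.000, vy=9.122 → t=1.862, apex=4.246, x_land=65.542, impact vy=-9.122
  bounce: vy ← 0.78·9.122 = 7.115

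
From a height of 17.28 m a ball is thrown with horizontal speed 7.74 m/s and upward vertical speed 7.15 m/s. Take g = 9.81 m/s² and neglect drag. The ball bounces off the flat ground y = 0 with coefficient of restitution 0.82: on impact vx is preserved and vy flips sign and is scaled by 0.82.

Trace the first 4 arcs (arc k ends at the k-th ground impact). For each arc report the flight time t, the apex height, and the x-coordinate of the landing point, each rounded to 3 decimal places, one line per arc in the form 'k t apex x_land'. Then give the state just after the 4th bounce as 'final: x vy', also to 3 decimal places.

Arc 1: start y=17.280, vy=7.150 → t=2.742, apex=19.886, x_land=21.226, impact vy=-19.752
  bounce: vy ← 0.82·19.752 = 16.197
Arc 2: start y=0.000, vy=16.197 → t=3.302, apex=13.371, x_land=46.784, impact vy=-16.197
  bounce: vy ← 0.82·16.197 = 13.281
Arc 3: start y=0.000, vy=13.281 → t=2.708, apex=8.991, x_land=67.742, impact vy=-13.281
  bounce: vy ← 0.82·13.281 = 10.891
Arc 4: start y=0.000, vy=10.891 → t=2.220, apex=6.045, x_land=84.928, impact vy=-10.891
  bounce: vy ← 0.82·10.891 = 8.930

1 2.742 19.886 21.226
2 3.302 13.371 46.784
3 2.708 8.991 67.742
4 2.220 6.045 84.928
final: 84.928 8.930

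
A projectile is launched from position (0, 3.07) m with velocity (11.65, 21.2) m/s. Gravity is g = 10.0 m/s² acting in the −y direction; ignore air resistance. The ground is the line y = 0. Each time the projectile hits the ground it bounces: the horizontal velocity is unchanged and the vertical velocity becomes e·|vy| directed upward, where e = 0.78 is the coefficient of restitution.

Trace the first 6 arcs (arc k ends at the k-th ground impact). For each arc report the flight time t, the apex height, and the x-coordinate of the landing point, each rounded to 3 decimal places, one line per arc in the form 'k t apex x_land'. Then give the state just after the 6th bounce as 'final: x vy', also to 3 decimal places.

Arc 1: start y=3.070, vy=21.200 → t=4.380, apex=25.542, x_land=51.029, impact vy=-22.602
  bounce: vy ← 0.78·22.602 = 17.629
Arc 2: start y=0.000, vy=17.629 → t=3.526, apex=15.540, x_land=92.106, impact vy=-17.629
  bounce: vy ← 0.78·17.629 = 13.751
Arc 3: start y=0.000, vy=13.751 → t=2.750, apex=9.454, x_land=124.145, impact vy=-13.751
  bounce: vy ← 0.78·13.751 = 10.726
Arc 4: start y=0.000, vy=10.726 → t=2.145, apex=5.752, x_land=149.136, impact vy=-10.726
  bounce: vy ← 0.78·10.726 = 8.366
Arc 5: start y=0.000, vy=8.366 → t=1.673, apex=3.500, x_land=168.629, impact vy=-8.366
  bounce: vy ← 0.78·8.366 = 6.526
Arc 6: start y=0.000, vy=6.526 → t=1.305, apex=2.129, x_land=183.833, impact vy=-6.526
  bounce: vy ← 0.78·6.526 = 5.090

1 4.380 25.542 51.029
2 3.526 15.540 92.106
3 2.750 9.454 124.145
4 2.145 5.752 149.136
5 1.673 3.500 168.629
6 1.305 2.129 183.833
final: 183.833 5.090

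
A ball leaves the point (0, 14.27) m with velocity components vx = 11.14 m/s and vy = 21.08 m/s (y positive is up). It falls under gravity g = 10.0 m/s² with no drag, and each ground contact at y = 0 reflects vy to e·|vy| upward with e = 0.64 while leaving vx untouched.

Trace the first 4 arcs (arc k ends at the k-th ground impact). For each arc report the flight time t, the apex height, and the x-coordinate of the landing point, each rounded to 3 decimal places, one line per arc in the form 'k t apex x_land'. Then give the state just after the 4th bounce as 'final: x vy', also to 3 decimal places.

1 4.809 36.488 53.577
2 3.458 14.946 92.097
3 2.213 6.122 116.750
4 1.416 2.507 132.528
final: 132.528 4.532

Arc 1: start y=14.270, vy=21.080 → t=4.809, apex=36.488, x_land=53.577, impact vy=-27.014
  bounce: vy ← 0.64·27.014 = 17.289
Arc 2: start y=0.000, vy=17.289 → t=3.458, apex=14.946, x_land=92.097, impact vy=-17.289
  bounce: vy ← 0.64·17.289 = 11.065
Arc 3: start y=0.000, vy=11.065 → t=2.213, apex=6.122, x_land=116.750, impact vy=-11.065
  bounce: vy ← 0.64·11.065 = 7.082
Arc 4: start y=0.000, vy=7.082 → t=1.416, apex=2.507, x_land=132.528, impact vy=-7.082
  bounce: vy ← 0.64·7.082 = 4.532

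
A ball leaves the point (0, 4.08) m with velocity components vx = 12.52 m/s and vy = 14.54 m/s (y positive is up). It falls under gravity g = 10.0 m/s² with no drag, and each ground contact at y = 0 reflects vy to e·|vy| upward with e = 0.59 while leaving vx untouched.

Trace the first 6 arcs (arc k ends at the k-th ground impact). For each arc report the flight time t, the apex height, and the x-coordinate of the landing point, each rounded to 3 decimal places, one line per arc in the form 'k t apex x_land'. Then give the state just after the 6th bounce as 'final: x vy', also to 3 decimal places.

Arc 1: start y=4.080, vy=14.540 → t=3.166, apex=14.651, x_land=39.635, impact vy=-17.118
  bounce: vy ← 0.59·17.118 = 10.099
Arc 2: start y=0.000, vy=10.099 → t=2.020, apex=5.100, x_land=64.924, impact vy=-10.099
  bounce: vy ← 0.59·10.099 = 5.959
Arc 3: start y=0.000, vy=5.959 → t=1.192, apex=1.775, x_land=79.845, impact vy=-5.959
  bounce: vy ← 0.59·5.959 = 3.516
Arc 4: start y=0.000, vy=3.516 → t=0.703, apex=0.618, x_land=88.648, impact vy=-3.516
  bounce: vy ← 0.59·3.516 = 2.074
Arc 5: start y=0.000, vy=2.074 → t=0.415, apex=0.215, x_land=93.841, impact vy=-2.074
  bounce: vy ← 0.59·2.074 = 1.224
Arc 6: start y=0.000, vy=1.224 → t=0.245, apex=0.075, x_land=96.906, impact vy=-1.224
  bounce: vy ← 0.59·1.224 = 0.722

1 3.166 14.651 39.635
2 2.020 5.100 64.924
3 1.192 1.775 79.845
4 0.703 0.618 88.648
5 0.415 0.215 93.841
6 0.245 0.075 96.906
final: 96.906 0.722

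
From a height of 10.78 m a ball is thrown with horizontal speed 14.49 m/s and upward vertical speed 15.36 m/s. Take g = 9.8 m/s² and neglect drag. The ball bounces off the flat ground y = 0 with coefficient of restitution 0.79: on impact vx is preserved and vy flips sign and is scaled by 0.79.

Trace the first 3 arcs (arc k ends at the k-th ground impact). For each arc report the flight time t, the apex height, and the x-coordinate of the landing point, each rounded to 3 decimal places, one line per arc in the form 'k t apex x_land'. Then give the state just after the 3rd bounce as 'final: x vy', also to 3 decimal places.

1 3.725 22.817 53.979
2 3.409 14.240 103.383
3 2.694 8.887 142.411
final: 142.411 10.427

Arc 1: start y=10.780, vy=15.360 → t=3.725, apex=22.817, x_land=53.979, impact vy=-21.148
  bounce: vy ← 0.79·21.148 = 16.707
Arc 2: start y=0.000, vy=16.707 → t=3.409, apex=14.240, x_land=103.383, impact vy=-16.707
  bounce: vy ← 0.79·16.707 = 13.198
Arc 3: start y=0.000, vy=13.198 → t=2.694, apex=8.887, x_land=142.411, impact vy=-13.198
  bounce: vy ← 0.79·13.198 = 10.427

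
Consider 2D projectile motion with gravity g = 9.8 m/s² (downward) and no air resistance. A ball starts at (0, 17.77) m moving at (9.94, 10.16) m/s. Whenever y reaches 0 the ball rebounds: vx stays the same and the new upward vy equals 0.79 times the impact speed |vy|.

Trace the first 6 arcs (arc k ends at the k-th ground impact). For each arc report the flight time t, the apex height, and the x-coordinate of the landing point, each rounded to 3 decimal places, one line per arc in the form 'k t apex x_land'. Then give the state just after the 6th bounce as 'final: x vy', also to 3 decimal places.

Arc 1: start y=17.770, vy=10.160 → t=3.205, apex=23.037, x_land=31.858, impact vy=-21.249
  bounce: vy ← 0.79·21.249 = 16.787
Arc 2: start y=0.000, vy=16.787 → t=3.426, apex=14.377, x_land=65.911, impact vy=-16.787
  bounce: vy ← 0.79·16.787 = 13.261
Arc 3: start y=0.000, vy=13.261 → t=2.706, apex=8.973, x_land=92.812, impact vy=-13.261
  bounce: vy ← 0.79·13.261 = 10.477
Arc 4: start y=0.000, vy=10.477 → t=2.138, apex=5.600, x_land=114.065, impact vy=-10.477
  bounce: vy ← 0.79·10.477 = 8.276
Arc 5: start y=0.000, vy=8.276 → t=1.689, apex=3.495, x_land=130.854, impact vy=-8.276
  bounce: vy ← 0.79·8.276 = 6.538
Arc 6: start y=0.000, vy=6.538 → t=1.334, apex=2.181, x_land=144.118, impact vy=-6.538
  bounce: vy ← 0.79·6.538 = 5.165

1 3.205 23.037 31.858
2 3.426 14.377 65.911
3 2.706 8.973 92.812
4 2.138 5.600 114.065
5 1.689 3.495 130.854
6 1.334 2.181 144.118
final: 144.118 5.165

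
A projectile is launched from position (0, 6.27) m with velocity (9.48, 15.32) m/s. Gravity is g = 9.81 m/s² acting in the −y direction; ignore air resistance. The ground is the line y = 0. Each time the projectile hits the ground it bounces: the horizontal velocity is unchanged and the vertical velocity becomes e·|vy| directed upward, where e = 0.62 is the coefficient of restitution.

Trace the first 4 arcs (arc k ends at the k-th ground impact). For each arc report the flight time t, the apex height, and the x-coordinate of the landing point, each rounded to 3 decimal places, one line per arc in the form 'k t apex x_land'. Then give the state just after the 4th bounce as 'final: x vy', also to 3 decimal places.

1 3.490 18.232 33.082
2 2.391 7.009 55.746
3 1.482 2.694 69.797
4 0.919 1.036 78.509
final: 78.509 2.795

Arc 1: start y=6.270, vy=15.320 → t=3.490, apex=18.232, x_land=33.082, impact vy=-18.913
  bounce: vy ← 0.62·18.913 = 11.726
Arc 2: start y=0.000, vy=11.726 → t=2.391, apex=7.009, x_land=55.746, impact vy=-11.726
  bounce: vy ← 0.62·11.726 = 7.270
Arc 3: start y=0.000, vy=7.270 → t=1.482, apex=2.694, x_land=69.797, impact vy=-7.270
  bounce: vy ← 0.62·7.270 = 4.508
Arc 4: start y=0.000, vy=4.508 → t=0.919, apex=1.036, x_land=78.509, impact vy=-4.508
  bounce: vy ← 0.62·4.508 = 2.795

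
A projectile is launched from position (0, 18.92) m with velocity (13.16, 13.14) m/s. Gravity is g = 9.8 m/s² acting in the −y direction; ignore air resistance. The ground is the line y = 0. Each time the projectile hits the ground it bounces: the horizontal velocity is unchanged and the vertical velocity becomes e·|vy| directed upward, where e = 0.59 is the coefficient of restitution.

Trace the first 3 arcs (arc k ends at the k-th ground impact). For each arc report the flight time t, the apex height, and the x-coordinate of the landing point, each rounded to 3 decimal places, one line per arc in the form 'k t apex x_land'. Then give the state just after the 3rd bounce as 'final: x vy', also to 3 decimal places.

1 3.720 27.729 48.951
2 2.807 9.653 85.892
3 1.656 3.360 107.687
final: 107.687 4.788

Arc 1: start y=18.920, vy=13.140 → t=3.720, apex=27.729, x_land=48.951, impact vy=-23.313
  bounce: vy ← 0.59·23.313 = 13.755
Arc 2: start y=0.000, vy=13.755 → t=2.807, apex=9.653, x_land=85.892, impact vy=-13.755
  bounce: vy ← 0.59·13.755 = 8.115
Arc 3: start y=0.000, vy=8.115 → t=1.656, apex=3.360, x_land=107.687, impact vy=-8.115
  bounce: vy ← 0.59·8.115 = 4.788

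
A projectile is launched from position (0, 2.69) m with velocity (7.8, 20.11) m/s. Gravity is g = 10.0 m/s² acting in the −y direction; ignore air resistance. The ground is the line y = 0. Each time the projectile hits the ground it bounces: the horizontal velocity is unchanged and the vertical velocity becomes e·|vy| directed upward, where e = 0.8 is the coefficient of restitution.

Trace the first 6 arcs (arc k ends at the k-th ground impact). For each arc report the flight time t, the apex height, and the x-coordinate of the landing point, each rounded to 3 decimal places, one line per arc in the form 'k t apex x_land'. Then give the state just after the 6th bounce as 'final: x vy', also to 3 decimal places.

Arc 1: start y=2.690, vy=20.110 → t=4.152, apex=22.911, x_land=32.382, impact vy=-21.406
  bounce: vy ← 0.8·21.406 = 17.125
Arc 2: start y=0.000, vy=17.125 → t=3.425, apex=14.663, x_land=59.097, impact vy=-17.125
  bounce: vy ← 0.8·17.125 = 13.700
Arc 3: start y=0.000, vy=13.700 → t=2.740, apex=9.384, x_land=80.469, impact vy=-13.700
  bounce: vy ← 0.8·13.700 = 10.960
Arc 4: start y=0.000, vy=10.960 → t=2.192, apex=6.006, x_land=97.566, impact vy=-10.960
  bounce: vy ← 0.8·10.960 = 8.768
Arc 5: start y=0.000, vy=8.768 → t=1.754, apex=3.844, x_land=111.244, impact vy=-8.768
  bounce: vy ← 0.8·8.768 = 7.014
Arc 6: start y=0.000, vy=7.014 → t=1.403, apex=2.460, x_land=122.186, impact vy=-7.014
  bounce: vy ← 0.8·7.014 = 5.611

1 4.152 22.911 32.382
2 3.425 14.663 59.097
3 2.740 9.384 80.469
4 2.192 6.006 97.566
5 1.754 3.844 111.244
6 1.403 2.460 122.186
final: 122.186 5.611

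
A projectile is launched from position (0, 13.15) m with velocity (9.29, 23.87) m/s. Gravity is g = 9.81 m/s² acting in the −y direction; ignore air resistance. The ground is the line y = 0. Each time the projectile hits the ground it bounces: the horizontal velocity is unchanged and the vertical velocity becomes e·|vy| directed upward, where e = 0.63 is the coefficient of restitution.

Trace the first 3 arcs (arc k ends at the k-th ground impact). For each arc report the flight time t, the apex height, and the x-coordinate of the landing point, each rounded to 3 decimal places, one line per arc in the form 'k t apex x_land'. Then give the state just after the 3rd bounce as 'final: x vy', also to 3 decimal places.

Arc 1: start y=13.150, vy=23.870 → t=5.366, apex=42.191, x_land=49.851, impact vy=-28.771
  bounce: vy ← 0.63·28.771 = 18.126
Arc 2: start y=0.000, vy=18.126 → t=3.695, apex=16.745, x_land=84.181, impact vy=-18.126
  bounce: vy ← 0.63·18.126 = 11.419
Arc 3: start y=0.000, vy=11.419 → t=2.328, apex=6.646, x_land=105.809, impact vy=-11.419
  bounce: vy ← 0.63·11.419 = 7.194

1 5.366 42.191 49.851
2 3.695 16.745 84.181
3 2.328 6.646 105.809
final: 105.809 7.194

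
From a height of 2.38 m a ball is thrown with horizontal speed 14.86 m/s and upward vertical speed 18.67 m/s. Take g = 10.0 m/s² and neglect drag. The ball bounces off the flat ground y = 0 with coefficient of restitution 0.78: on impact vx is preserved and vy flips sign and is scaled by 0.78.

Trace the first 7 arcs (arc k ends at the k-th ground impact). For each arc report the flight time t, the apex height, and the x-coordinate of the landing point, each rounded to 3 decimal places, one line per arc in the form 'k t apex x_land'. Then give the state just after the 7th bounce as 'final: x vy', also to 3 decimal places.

1 3.857 19.808 57.321
2 3.105 12.051 103.462
3 2.422 7.332 139.451
4 1.889 4.461 167.523
5 1.473 2.714 189.419
6 1.149 1.651 206.498
7 0.896 1.005 219.820
final: 219.820 3.496

Arc 1: start y=2.380, vy=18.670 → t=3.857, apex=19.808, x_land=57.321, impact vy=-19.904
  bounce: vy ← 0.78·19.904 = 15.525
Arc 2: start y=0.000, vy=15.525 → t=3.105, apex=12.051, x_land=103.462, impact vy=-15.525
  bounce: vy ← 0.78·15.525 = 12.110
Arc 3: start y=0.000, vy=12.110 → t=2.422, apex=7.332, x_land=139.451, impact vy=-12.110
  bounce: vy ← 0.78·12.110 = 9.445
Arc 4: start y=0.000, vy=9.445 → t=1.889, apex=4.461, x_land=167.523, impact vy=-9.445
  bounce: vy ← 0.78·9.445 = 7.367
Arc 5: start y=0.000, vy=7.367 → t=1.473, apex=2.714, x_land=189.419, impact vy=-7.367
  bounce: vy ← 0.78·7.367 = 5.747
Arc 6: start y=0.000, vy=5.747 → t=1.149, apex=1.651, x_land=206.498, impact vy=-5.747
  bounce: vy ← 0.78·5.747 = 4.482
Arc 7: start y=0.000, vy=4.482 → t=0.896, apex=1.005, x_land=219.820, impact vy=-4.482
  bounce: vy ← 0.78·4.482 = 3.496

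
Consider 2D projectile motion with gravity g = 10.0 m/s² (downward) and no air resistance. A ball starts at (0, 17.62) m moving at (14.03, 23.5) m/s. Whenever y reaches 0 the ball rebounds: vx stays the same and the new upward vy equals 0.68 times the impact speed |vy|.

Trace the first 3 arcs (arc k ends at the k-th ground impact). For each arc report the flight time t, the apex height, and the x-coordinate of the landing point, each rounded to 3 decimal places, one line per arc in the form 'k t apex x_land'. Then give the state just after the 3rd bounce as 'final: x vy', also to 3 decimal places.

Arc 1: start y=17.620, vy=23.500 → t=5.358, apex=45.233, x_land=75.169, impact vy=-30.077
  bounce: vy ← 0.68·30.077 = 20.453
Arc 2: start y=0.000, vy=20.453 → t=4.091, apex=20.916, x_land=132.559, impact vy=-20.453
  bounce: vy ← 0.68·20.453 = 13.908
Arc 3: start y=0.000, vy=13.908 → t=2.782, apex=9.671, x_land=171.584, impact vy=-13.908
  bounce: vy ← 0.68·13.908 = 9.457

1 5.358 45.233 75.169
2 4.091 20.916 132.559
3 2.782 9.671 171.584
final: 171.584 9.457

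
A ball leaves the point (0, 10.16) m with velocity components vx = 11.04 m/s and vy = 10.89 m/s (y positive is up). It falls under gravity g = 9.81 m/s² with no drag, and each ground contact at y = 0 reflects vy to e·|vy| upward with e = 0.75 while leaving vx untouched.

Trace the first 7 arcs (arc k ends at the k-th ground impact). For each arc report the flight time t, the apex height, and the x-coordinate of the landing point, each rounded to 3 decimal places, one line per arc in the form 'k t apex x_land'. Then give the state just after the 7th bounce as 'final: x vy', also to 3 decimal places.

Arc 1: start y=10.160, vy=10.890 → t=2.928, apex=16.204, x_land=32.322, impact vy=-17.831
  bounce: vy ← 0.75·17.831 = 13.373
Arc 2: start y=0.000, vy=13.373 → t=2.726, apex=9.115, x_land=62.421, impact vy=-13.373
  bounce: vy ← 0.75·13.373 = 10.030
Arc 3: start y=0.000, vy=10.030 → t=2.045, apex=5.127, x_land=84.996, impact vy=-10.030
  bounce: vy ← 0.75·10.030 = 7.522
Arc 4: start y=0.000, vy=7.522 → t=1.534, apex=2.884, x_land=101.927, impact vy=-7.522
  bounce: vy ← 0.75·7.522 = 5.642
Arc 5: start y=0.000, vy=5.642 → t=1.150, apex=1.622, x_land=114.625, impact vy=-5.642
  bounce: vy ← 0.75·5.642 = 4.231
Arc 6: start y=0.000, vy=4.231 → t=0.863, apex=0.913, x_land=124.148, impact vy=-4.231
  bounce: vy ← 0.75·4.231 = 3.173
Arc 7: start y=0.000, vy=3.173 → t=0.647, apex=0.513, x_land=131.291, impact vy=-3.173
  bounce: vy ← 0.75·3.173 = 2.380

1 2.928 16.204 32.322
2 2.726 9.115 62.421
3 2.045 5.127 84.996
4 1.534 2.884 101.927
5 1.150 1.622 114.625
6 0.863 0.913 124.148
7 0.647 0.513 131.291
final: 131.291 2.380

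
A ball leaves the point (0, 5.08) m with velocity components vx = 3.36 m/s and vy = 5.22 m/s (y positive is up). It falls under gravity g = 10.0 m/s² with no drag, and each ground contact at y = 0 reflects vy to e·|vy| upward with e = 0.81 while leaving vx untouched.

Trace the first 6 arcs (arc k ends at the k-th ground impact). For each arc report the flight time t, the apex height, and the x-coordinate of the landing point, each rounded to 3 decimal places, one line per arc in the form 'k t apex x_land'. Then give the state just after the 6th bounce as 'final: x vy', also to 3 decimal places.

Arc 1: start y=5.080, vy=5.220 → t=1.657, apex=6.442, x_land=5.568, impact vy=-11.351
  bounce: vy ← 0.81·11.351 = 9.194
Arc 2: start y=0.000, vy=9.194 → t=1.839, apex=4.227, x_land=11.747, impact vy=-9.194
  bounce: vy ← 0.81·9.194 = 7.447
Arc 3: start y=0.000, vy=7.447 → t=1.489, apex=2.773, x_land=16.751, impact vy=-7.447
  bounce: vy ← 0.81·7.447 = 6.032
Arc 4: start y=0.000, vy=6.032 → t=1.206, apex=1.820, x_land=20.805, impact vy=-6.032
  bounce: vy ← 0.81·6.032 = 4.886
Arc 5: start y=0.000, vy=4.886 → t=0.977, apex=1.194, x_land=24.089, impact vy=-4.886
  bounce: vy ← 0.81·4.886 = 3.958
Arc 6: start y=0.000, vy=3.958 → t=0.792, apex=0.783, x_land=26.748, impact vy=-3.958
  bounce: vy ← 0.81·3.958 = 3.206

1 1.657 6.442 5.568
2 1.839 4.227 11.747
3 1.489 2.773 16.751
4 1.206 1.820 20.805
5 0.977 1.194 24.089
6 0.792 0.783 26.748
final: 26.748 3.206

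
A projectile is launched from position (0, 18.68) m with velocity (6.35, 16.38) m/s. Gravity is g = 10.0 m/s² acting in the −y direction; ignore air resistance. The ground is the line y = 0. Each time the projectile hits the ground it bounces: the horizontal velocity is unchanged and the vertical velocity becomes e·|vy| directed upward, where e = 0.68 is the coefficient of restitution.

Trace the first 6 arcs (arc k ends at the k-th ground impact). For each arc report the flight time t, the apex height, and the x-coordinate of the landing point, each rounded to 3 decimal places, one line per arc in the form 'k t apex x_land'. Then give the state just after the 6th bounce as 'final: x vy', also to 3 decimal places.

1 4.172 32.095 26.490
2 3.446 14.841 48.370
3 2.343 6.862 63.248
4 1.593 3.173 73.365
5 1.083 1.467 80.245
6 0.737 0.678 84.923
final: 84.923 2.505

Arc 1: start y=18.680, vy=16.380 → t=4.172, apex=32.095, x_land=26.490, impact vy=-25.336
  bounce: vy ← 0.68·25.336 = 17.228
Arc 2: start y=0.000, vy=17.228 → t=3.446, apex=14.841, x_land=48.370, impact vy=-17.228
  bounce: vy ← 0.68·17.228 = 11.715
Arc 3: start y=0.000, vy=11.715 → t=2.343, apex=6.862, x_land=63.248, impact vy=-11.715
  bounce: vy ← 0.68·11.715 = 7.966
Arc 4: start y=0.000, vy=7.966 → t=1.593, apex=3.173, x_land=73.365, impact vy=-7.966
  bounce: vy ← 0.68·7.966 = 5.417
Arc 5: start y=0.000, vy=5.417 → t=1.083, apex=1.467, x_land=80.245, impact vy=-5.417
  bounce: vy ← 0.68·5.417 = 3.684
Arc 6: start y=0.000, vy=3.684 → t=0.737, apex=0.678, x_land=84.923, impact vy=-3.684
  bounce: vy ← 0.68·3.684 = 2.505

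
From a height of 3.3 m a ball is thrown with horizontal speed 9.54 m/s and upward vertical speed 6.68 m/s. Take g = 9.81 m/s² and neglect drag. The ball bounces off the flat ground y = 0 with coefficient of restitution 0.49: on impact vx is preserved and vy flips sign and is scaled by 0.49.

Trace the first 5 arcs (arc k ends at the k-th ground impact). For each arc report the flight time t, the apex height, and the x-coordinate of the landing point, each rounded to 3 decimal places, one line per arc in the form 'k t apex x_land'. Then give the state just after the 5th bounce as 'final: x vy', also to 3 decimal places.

1 1.747 5.574 16.666
2 1.045 1.338 26.633
3 0.512 0.321 31.517
4 0.251 0.077 33.910
5 0.123 0.019 35.082
final: 35.082 0.295

Arc 1: start y=3.300, vy=6.680 → t=1.747, apex=5.574, x_land=16.666, impact vy=-10.458
  bounce: vy ← 0.49·10.458 = 5.124
Arc 2: start y=0.000, vy=5.124 → t=1.045, apex=1.338, x_land=26.633, impact vy=-5.124
  bounce: vy ← 0.49·5.124 = 2.511
Arc 3: start y=0.000, vy=2.511 → t=0.512, apex=0.321, x_land=31.517, impact vy=-2.511
  bounce: vy ← 0.49·2.511 = 1.230
Arc 4: start y=0.000, vy=1.230 → t=0.251, apex=0.077, x_land=33.910, impact vy=-1.230
  bounce: vy ← 0.49·1.230 = 0.603
Arc 5: start y=0.000, vy=0.603 → t=0.123, apex=0.019, x_land=35.082, impact vy=-0.603
  bounce: vy ← 0.49·0.603 = 0.295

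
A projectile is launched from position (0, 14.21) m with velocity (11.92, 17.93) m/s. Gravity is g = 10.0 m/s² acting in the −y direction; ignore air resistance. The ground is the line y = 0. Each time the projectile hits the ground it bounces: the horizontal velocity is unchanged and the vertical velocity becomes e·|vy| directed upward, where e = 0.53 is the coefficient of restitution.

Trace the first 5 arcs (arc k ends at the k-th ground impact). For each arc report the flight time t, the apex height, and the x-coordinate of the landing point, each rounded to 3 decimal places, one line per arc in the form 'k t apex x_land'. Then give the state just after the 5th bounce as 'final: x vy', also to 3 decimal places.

Arc 1: start y=14.210, vy=17.930 → t=4.254, apex=30.284, x_land=50.708, impact vy=-24.611
  bounce: vy ← 0.53·24.611 = 13.044
Arc 2: start y=0.000, vy=13.044 → t=2.609, apex=8.507, x_land=81.805, impact vy=-13.044
  bounce: vy ← 0.53·13.044 = 6.913
Arc 3: start y=0.000, vy=6.913 → t=1.383, apex=2.390, x_land=98.285, impact vy=-6.913
  bounce: vy ← 0.53·6.913 = 3.664
Arc 4: start y=0.000, vy=3.664 → t=0.733, apex=0.671, x_land=107.020, impact vy=-3.664
  bounce: vy ← 0.53·3.664 = 1.942
Arc 5: start y=0.000, vy=1.942 → t=0.388, apex=0.189, x_land=111.650, impact vy=-1.942
  bounce: vy ← 0.53·1.942 = 1.029

1 4.254 30.284 50.708
2 2.609 8.507 81.805
3 1.383 2.390 98.285
4 0.733 0.671 107.020
5 0.388 0.189 111.650
final: 111.650 1.029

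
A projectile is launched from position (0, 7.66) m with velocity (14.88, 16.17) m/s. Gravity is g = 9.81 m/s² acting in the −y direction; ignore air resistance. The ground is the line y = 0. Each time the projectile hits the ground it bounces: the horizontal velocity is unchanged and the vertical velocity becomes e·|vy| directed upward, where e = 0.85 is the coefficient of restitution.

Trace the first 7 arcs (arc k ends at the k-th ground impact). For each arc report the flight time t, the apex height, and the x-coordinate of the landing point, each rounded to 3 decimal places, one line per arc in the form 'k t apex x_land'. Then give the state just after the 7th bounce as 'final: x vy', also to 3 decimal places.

Arc 1: start y=7.660, vy=16.170 → t=3.717, apex=20.987, x_land=55.306, impact vy=-20.292
  bounce: vy ← 0.85·20.292 = 17.248
Arc 2: start y=0.000, vy=17.248 → t=3.516, apex=15.163, x_land=107.630, impact vy=-17.248
  bounce: vy ← 0.85·17.248 = 14.661
Arc 3: start y=0.000, vy=14.661 → t=2.989, apex=10.955, x_land=152.106, impact vy=-14.661
  bounce: vy ← 0.85·14.661 = 12.462
Arc 4: start y=0.000, vy=12.462 → t=2.541, apex=7.915, x_land=189.910, impact vy=-12.462
  bounce: vy ← 0.85·12.462 = 10.592
Arc 5: start y=0.000, vy=10.592 → t=2.160, apex=5.719, x_land=222.044, impact vy=-10.592
  bounce: vy ← 0.85·10.592 = 9.004
Arc 6: start y=0.000, vy=9.004 → t=1.836, apex=4.132, x_land=249.358, impact vy=-9.004
  bounce: vy ← 0.85·9.004 = 7.653
Arc 7: start y=0.000, vy=7.653 → t=1.560, apex=2.985, x_land=272.574, impact vy=-7.653
  bounce: vy ← 0.85·7.653 = 6.505

1 3.717 20.987 55.306
2 3.516 15.163 107.630
3 2.989 10.955 152.106
4 2.541 7.915 189.910
5 2.160 5.719 222.044
6 1.836 4.132 249.358
7 1.560 2.985 272.574
final: 272.574 6.505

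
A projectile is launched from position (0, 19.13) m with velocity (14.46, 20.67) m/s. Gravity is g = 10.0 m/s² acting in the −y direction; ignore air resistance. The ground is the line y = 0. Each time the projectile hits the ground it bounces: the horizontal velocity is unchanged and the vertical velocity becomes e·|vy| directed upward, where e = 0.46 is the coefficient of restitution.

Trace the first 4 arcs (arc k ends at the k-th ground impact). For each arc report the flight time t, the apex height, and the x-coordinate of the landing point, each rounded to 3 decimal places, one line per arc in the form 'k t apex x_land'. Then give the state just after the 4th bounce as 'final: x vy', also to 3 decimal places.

1 4.913 40.492 71.039
2 2.618 8.568 108.897
3 1.204 1.813 126.312
4 0.554 0.384 134.322
final: 134.322 1.274

Arc 1: start y=19.130, vy=20.670 → t=4.913, apex=40.492, x_land=71.039, impact vy=-28.458
  bounce: vy ← 0.46·28.458 = 13.091
Arc 2: start y=0.000, vy=13.091 → t=2.618, apex=8.568, x_land=108.897, impact vy=-13.091
  bounce: vy ← 0.46·13.091 = 6.022
Arc 3: start y=0.000, vy=6.022 → t=1.204, apex=1.813, x_land=126.312, impact vy=-6.022
  bounce: vy ← 0.46·6.022 = 2.770
Arc 4: start y=0.000, vy=2.770 → t=0.554, apex=0.384, x_land=134.322, impact vy=-2.770
  bounce: vy ← 0.46·2.770 = 1.274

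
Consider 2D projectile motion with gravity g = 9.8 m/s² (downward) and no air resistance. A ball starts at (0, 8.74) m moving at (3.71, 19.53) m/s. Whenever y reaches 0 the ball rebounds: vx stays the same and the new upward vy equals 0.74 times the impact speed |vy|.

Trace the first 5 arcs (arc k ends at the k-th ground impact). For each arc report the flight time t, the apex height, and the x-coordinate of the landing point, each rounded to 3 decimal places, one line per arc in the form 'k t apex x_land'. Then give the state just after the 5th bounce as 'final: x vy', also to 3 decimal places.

Arc 1: start y=8.740, vy=19.530 → t=4.392, apex=28.200, x_land=16.294, impact vy=-23.510
  bounce: vy ← 0.74·23.510 = 17.397
Arc 2: start y=0.000, vy=17.397 → t=3.551, apex=15.442, x_land=29.466, impact vy=-17.397
  bounce: vy ← 0.74·17.397 = 12.874
Arc 3: start y=0.000, vy=12.874 → t=2.627, apex=8.456, x_land=39.214, impact vy=-12.874
  bounce: vy ← 0.74·12.874 = 9.527
Arc 4: start y=0.000, vy=9.527 → t=1.944, apex=4.631, x_land=46.427, impact vy=-9.527
  bounce: vy ← 0.74·9.527 = 7.050
Arc 5: start y=0.000, vy=7.050 → t=1.439, apex=2.536, x_land=51.765, impact vy=-7.050
  bounce: vy ← 0.74·7.050 = 5.217

1 4.392 28.200 16.294
2 3.551 15.442 29.466
3 2.627 8.456 39.214
4 1.944 4.631 46.427
5 1.439 2.536 51.765
final: 51.765 5.217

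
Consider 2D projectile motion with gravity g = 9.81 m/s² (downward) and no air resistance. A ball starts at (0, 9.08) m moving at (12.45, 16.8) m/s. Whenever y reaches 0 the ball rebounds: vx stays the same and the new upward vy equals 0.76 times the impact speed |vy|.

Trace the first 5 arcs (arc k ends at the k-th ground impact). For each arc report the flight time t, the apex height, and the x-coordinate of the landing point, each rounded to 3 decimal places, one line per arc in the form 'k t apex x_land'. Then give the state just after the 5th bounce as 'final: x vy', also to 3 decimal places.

Arc 1: start y=9.080, vy=16.800 → t=3.900, apex=23.465, x_land=48.552, impact vy=-21.457
  bounce: vy ← 0.76·21.457 = 16.307
Arc 2: start y=0.000, vy=16.307 → t=3.325, apex=13.554, x_land=89.943, impact vy=-16.307
  bounce: vy ← 0.76·16.307 = 12.393
Arc 3: start y=0.000, vy=12.393 → t=2.527, apex=7.829, x_land=121.400, impact vy=-12.393
  bounce: vy ← 0.76·12.393 = 9.419
Arc 4: start y=0.000, vy=9.419 → t=1.920, apex=4.522, x_land=145.308, impact vy=-9.419
  bounce: vy ← 0.76·9.419 = 7.158
Arc 5: start y=0.000, vy=7.158 → t=1.459, apex=2.612, x_land=163.478, impact vy=-7.158
  bounce: vy ← 0.76·7.158 = 5.440

1 3.900 23.465 48.552
2 3.325 13.554 89.943
3 2.527 7.829 121.400
4 1.920 4.522 145.308
5 1.459 2.612 163.478
final: 163.478 5.440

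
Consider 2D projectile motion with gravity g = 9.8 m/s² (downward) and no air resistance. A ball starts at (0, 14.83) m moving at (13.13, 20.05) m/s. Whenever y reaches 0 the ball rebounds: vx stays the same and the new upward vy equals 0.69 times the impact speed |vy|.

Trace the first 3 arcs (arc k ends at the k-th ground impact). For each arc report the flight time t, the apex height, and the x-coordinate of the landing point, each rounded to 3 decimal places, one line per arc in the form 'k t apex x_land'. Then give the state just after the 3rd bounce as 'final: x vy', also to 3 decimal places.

Arc 1: start y=14.830, vy=20.050 → t=4.731, apex=35.340, x_land=62.125, impact vy=-26.319
  bounce: vy ← 0.69·26.319 = 18.160
Arc 2: start y=0.000, vy=18.160 → t=3.706, apex=16.826, x_land=110.786, impact vy=-18.160
  bounce: vy ← 0.69·18.160 = 12.530
Arc 3: start y=0.000, vy=12.530 → t=2.557, apex=8.011, x_land=144.362, impact vy=-12.530
  bounce: vy ← 0.69·12.530 = 8.646

1 4.731 35.340 62.125
2 3.706 16.826 110.786
3 2.557 8.011 144.362
final: 144.362 8.646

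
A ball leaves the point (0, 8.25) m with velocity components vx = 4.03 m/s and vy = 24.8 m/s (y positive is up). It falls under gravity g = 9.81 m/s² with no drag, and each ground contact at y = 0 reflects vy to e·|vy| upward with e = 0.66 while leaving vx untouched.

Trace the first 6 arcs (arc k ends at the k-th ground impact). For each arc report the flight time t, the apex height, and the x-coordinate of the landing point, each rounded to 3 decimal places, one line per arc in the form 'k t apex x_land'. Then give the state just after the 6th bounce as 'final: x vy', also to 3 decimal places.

1 5.369 39.598 21.638
2 3.750 17.249 36.753
3 2.475 7.514 46.728
4 1.634 3.273 53.312
5 1.078 1.426 57.658
6 0.712 0.621 60.526
final: 60.526 2.304

Arc 1: start y=8.250, vy=24.800 → t=5.369, apex=39.598, x_land=21.638, impact vy=-27.873
  bounce: vy ← 0.66·27.873 = 18.396
Arc 2: start y=0.000, vy=18.396 → t=3.750, apex=17.249, x_land=36.753, impact vy=-18.396
  bounce: vy ← 0.66·18.396 = 12.141
Arc 3: start y=0.000, vy=12.141 → t=2.475, apex=7.514, x_land=46.728, impact vy=-12.141
  bounce: vy ← 0.66·12.141 = 8.013
Arc 4: start y=0.000, vy=8.013 → t=1.634, apex=3.273, x_land=53.312, impact vy=-8.013
  bounce: vy ← 0.66·8.013 = 5.289
Arc 5: start y=0.000, vy=5.289 → t=1.078, apex=1.426, x_land=57.658, impact vy=-5.289
  bounce: vy ← 0.66·5.289 = 3.491
Arc 6: start y=0.000, vy=3.491 → t=0.712, apex=0.621, x_land=60.526, impact vy=-3.491
  bounce: vy ← 0.66·3.491 = 2.304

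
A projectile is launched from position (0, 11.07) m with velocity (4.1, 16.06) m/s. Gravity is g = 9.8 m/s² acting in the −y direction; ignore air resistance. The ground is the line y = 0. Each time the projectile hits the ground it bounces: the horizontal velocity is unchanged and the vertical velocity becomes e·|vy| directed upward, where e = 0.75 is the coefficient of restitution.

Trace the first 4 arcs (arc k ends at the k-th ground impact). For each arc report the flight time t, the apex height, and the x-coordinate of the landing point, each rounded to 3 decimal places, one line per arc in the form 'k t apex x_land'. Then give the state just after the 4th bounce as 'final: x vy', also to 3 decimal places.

1 3.862 24.229 15.836
2 3.336 13.629 29.512
3 2.502 7.666 39.768
4 1.876 4.312 47.461
final: 47.461 6.895

Arc 1: start y=11.070, vy=16.060 → t=3.862, apex=24.229, x_land=15.836, impact vy=-21.792
  bounce: vy ← 0.75·21.792 = 16.344
Arc 2: start y=0.000, vy=16.344 → t=3.336, apex=13.629, x_land=29.512, impact vy=-16.344
  bounce: vy ← 0.75·16.344 = 12.258
Arc 3: start y=0.000, vy=12.258 → t=2.502, apex=7.666, x_land=39.768, impact vy=-12.258
  bounce: vy ← 0.75·12.258 = 9.194
Arc 4: start y=0.000, vy=9.194 → t=1.876, apex=4.312, x_land=47.461, impact vy=-9.194
  bounce: vy ← 0.75·9.194 = 6.895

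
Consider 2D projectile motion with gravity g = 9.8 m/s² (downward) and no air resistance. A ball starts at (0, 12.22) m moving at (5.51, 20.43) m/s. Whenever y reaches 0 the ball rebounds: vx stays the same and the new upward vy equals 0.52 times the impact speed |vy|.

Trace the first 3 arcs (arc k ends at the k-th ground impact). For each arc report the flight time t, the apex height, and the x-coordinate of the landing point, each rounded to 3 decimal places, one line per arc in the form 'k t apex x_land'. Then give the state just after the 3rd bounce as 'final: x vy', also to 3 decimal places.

1 4.700 33.515 25.897
2 2.720 9.062 40.884
3 1.414 2.450 48.677
final: 48.677 3.604

Arc 1: start y=12.220, vy=20.430 → t=4.700, apex=33.515, x_land=25.897, impact vy=-25.630
  bounce: vy ← 0.52·25.630 = 13.328
Arc 2: start y=0.000, vy=13.328 → t=2.720, apex=9.062, x_land=40.884, impact vy=-13.328
  bounce: vy ← 0.52·13.328 = 6.930
Arc 3: start y=0.000, vy=6.930 → t=1.414, apex=2.450, x_land=48.677, impact vy=-6.930
  bounce: vy ← 0.52·6.930 = 3.604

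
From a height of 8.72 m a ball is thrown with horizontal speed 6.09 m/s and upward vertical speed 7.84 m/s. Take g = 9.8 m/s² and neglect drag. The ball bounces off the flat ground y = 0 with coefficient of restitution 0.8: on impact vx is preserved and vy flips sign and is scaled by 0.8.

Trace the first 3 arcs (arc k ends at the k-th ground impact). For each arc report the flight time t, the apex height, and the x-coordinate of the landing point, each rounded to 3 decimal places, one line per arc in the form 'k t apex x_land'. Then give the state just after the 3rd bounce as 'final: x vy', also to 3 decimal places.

Arc 1: start y=8.720, vy=7.840 → t=2.356, apex=11.856, x_land=14.345, impact vy=-15.244
  bounce: vy ← 0.8·15.244 = 12.195
Arc 2: start y=0.000, vy=12.195 → t=2.489, apex=7.588, x_land=29.502, impact vy=-12.195
  bounce: vy ← 0.8·12.195 = 9.756
Arc 3: start y=0.000, vy=9.756 → t=1.991, apex=4.856, x_land=41.627, impact vy=-9.756
  bounce: vy ← 0.8·9.756 = 7.805

1 2.356 11.856 14.345
2 2.489 7.588 29.502
3 1.991 4.856 41.627
final: 41.627 7.805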